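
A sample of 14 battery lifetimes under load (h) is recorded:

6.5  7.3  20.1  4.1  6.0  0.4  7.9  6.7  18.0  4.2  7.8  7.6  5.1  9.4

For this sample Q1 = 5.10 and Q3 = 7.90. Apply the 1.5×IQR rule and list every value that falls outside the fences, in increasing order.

IQR = Q3 − Q1 = 7.90 − 5.10 = 2.80.
Lower fence = Q1 − 1.5·IQR = 5.10 − 4.20 = 0.90.
Upper fence = Q3 + 1.5·IQR = 7.90 + 4.20 = 12.10.
0.4 < 0.90 → outlier.
18.0 > 12.10 → outlier.
20.1 > 12.10 → outlier.
All remaining values lie within [0.90, 12.10].

0.4, 18.0, 20.1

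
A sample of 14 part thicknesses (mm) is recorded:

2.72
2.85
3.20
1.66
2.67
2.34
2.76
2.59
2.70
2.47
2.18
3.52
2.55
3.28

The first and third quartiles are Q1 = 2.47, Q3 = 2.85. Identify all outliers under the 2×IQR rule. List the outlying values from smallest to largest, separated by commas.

1.66

IQR = Q3 − Q1 = 2.85 − 2.47 = 0.38.
Lower fence = Q1 − 2·IQR = 2.47 − 0.76 = 1.71.
Upper fence = Q3 + 2·IQR = 2.85 + 0.76 = 3.61.
1.66 < 1.71 → outlier.
All remaining values lie within [1.71, 3.61].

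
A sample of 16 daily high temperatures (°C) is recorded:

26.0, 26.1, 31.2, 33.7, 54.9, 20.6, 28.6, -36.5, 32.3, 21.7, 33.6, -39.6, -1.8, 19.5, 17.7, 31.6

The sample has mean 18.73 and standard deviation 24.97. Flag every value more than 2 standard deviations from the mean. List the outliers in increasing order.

Cutoffs at x̄ ± 2s: 18.73 ± 2·24.97 = [-31.21, 68.67].
-39.6: z = -2.34, |z| > 2 → outlier.
-36.5: z = -2.21, |z| > 2 → outlier.
Every other value lies within [-31.21, 68.67].

-39.6, -36.5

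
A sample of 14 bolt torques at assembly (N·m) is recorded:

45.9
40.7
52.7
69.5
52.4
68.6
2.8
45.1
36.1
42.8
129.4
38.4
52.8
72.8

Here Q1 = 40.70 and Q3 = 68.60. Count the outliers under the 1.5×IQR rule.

1

IQR = 27.90; fences at 40.70 − 41.85 = -1.15 and 68.60 + 41.85 = 110.45.
Outside the cutoffs: 129.4.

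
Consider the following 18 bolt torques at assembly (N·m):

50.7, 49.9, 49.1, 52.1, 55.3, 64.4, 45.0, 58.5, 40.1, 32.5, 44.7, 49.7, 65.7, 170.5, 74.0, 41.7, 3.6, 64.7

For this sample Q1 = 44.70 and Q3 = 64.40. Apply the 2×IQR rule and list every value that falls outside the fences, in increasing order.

3.6, 170.5

IQR = Q3 − Q1 = 64.40 − 44.70 = 19.70.
Lower fence = Q1 − 2·IQR = 44.70 − 39.40 = 5.30.
Upper fence = Q3 + 2·IQR = 64.40 + 39.40 = 103.80.
3.6 < 5.30 → outlier.
170.5 > 103.80 → outlier.
All remaining values lie within [5.30, 103.80].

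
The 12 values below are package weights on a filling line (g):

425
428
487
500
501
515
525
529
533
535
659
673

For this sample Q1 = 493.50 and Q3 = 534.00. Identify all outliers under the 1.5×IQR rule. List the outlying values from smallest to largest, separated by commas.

425, 428, 659, 673

IQR = Q3 − Q1 = 534.00 − 493.50 = 40.50.
Lower fence = Q1 − 1.5·IQR = 493.50 − 60.75 = 432.75.
Upper fence = Q3 + 1.5·IQR = 534.00 + 60.75 = 594.75.
425 < 432.75 → outlier.
428 < 432.75 → outlier.
659 > 594.75 → outlier.
673 > 594.75 → outlier.
All remaining values lie within [432.75, 594.75].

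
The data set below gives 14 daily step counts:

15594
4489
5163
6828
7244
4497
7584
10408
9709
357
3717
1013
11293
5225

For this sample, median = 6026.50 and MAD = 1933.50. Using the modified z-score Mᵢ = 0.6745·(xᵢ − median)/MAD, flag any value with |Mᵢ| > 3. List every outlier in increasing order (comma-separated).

15594

|Mᵢ| > 3 ⇔ |xᵢ − 6026.50| > 3·1933.50/0.6745 = 8599.70.
So outliers lie outside [-2573.20, 14626.20].
15594: M = 3.34 → outlier.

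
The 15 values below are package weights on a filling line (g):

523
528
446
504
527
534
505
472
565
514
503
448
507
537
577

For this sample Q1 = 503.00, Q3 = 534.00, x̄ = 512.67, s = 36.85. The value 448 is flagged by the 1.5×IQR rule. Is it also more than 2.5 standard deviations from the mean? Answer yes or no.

no

z = (448 − 512.67) / 36.85 = -1.75.
|z| = 1.75 ≤ 2.5.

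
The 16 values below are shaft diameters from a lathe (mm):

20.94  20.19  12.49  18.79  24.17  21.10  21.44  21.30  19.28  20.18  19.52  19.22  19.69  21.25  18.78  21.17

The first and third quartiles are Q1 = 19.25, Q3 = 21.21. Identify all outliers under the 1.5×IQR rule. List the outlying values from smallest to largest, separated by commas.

12.49, 24.17

IQR = Q3 − Q1 = 21.21 − 19.25 = 1.96.
Lower fence = Q1 − 1.5·IQR = 19.25 − 2.94 = 16.31.
Upper fence = Q3 + 1.5·IQR = 21.21 + 2.94 = 24.15.
12.49 < 16.31 → outlier.
24.17 > 24.15 → outlier.
All remaining values lie within [16.31, 24.15].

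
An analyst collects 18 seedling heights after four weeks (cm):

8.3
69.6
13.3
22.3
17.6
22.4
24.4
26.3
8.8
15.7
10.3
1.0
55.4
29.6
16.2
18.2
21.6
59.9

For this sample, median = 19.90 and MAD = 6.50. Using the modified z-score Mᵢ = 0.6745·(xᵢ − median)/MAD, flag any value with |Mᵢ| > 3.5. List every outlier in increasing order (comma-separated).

55.4, 59.9, 69.6

|Mᵢ| > 3.5 ⇔ |xᵢ − 19.90| > 3.5·6.50/0.6745 = 33.73.
So outliers lie outside [-13.83, 53.63].
55.4: M = 3.68 → outlier.
59.9: M = 4.15 → outlier.
69.6: M = 5.16 → outlier.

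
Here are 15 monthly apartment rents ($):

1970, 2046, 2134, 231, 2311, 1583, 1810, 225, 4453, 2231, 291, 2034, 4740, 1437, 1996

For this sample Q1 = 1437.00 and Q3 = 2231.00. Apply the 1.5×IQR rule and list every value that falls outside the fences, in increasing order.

225, 231, 4453, 4740

IQR = Q3 − Q1 = 2231.00 − 1437.00 = 794.00.
Lower fence = Q1 − 1.5·IQR = 1437.00 − 1191.00 = 246.00.
Upper fence = Q3 + 1.5·IQR = 2231.00 + 1191.00 = 3422.00.
225 < 246.00 → outlier.
231 < 246.00 → outlier.
4453 > 3422.00 → outlier.
4740 > 3422.00 → outlier.
All remaining values lie within [246.00, 3422.00].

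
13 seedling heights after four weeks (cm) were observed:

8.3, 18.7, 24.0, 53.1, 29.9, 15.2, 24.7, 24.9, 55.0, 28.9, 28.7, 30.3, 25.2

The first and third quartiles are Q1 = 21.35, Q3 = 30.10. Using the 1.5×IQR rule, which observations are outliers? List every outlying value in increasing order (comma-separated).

53.1, 55.0

IQR = Q3 − Q1 = 30.10 − 21.35 = 8.75.
Lower fence = Q1 − 1.5·IQR = 21.35 − 13.125 = 8.225.
Upper fence = Q3 + 1.5·IQR = 30.10 + 13.125 = 43.225.
53.1 > 43.225 → outlier.
55.0 > 43.225 → outlier.
All remaining values lie within [8.225, 43.225].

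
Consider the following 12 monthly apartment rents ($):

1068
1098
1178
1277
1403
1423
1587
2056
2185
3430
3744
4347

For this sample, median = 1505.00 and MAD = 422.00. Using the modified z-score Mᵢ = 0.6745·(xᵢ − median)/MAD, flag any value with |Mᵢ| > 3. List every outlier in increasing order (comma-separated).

3430, 3744, 4347

|Mᵢ| > 3 ⇔ |xᵢ − 1505.00| > 3·422.00/0.6745 = 1876.95.
So outliers lie outside [-371.95, 3381.95].
3430: M = 3.08 → outlier.
3744: M = 3.58 → outlier.
4347: M = 4.54 → outlier.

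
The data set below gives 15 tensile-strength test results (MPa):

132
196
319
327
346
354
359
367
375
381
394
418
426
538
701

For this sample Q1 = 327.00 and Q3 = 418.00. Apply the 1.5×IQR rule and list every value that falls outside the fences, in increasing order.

132, 701

IQR = Q3 − Q1 = 418.00 − 327.00 = 91.00.
Lower fence = Q1 − 1.5·IQR = 327.00 − 136.50 = 190.50.
Upper fence = Q3 + 1.5·IQR = 418.00 + 136.50 = 554.50.
132 < 190.50 → outlier.
701 > 554.50 → outlier.
All remaining values lie within [190.50, 554.50].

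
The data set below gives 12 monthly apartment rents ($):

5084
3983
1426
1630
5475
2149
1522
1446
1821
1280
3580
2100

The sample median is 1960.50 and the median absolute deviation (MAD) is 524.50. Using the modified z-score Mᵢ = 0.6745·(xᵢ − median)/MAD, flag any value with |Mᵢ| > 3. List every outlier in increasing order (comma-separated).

|Mᵢ| > 3 ⇔ |xᵢ − 1960.50| > 3·524.50/0.6745 = 2332.84.
So outliers lie outside [-372.34, 4293.34].
5084: M = 4.02 → outlier.
5475: M = 4.52 → outlier.

5084, 5475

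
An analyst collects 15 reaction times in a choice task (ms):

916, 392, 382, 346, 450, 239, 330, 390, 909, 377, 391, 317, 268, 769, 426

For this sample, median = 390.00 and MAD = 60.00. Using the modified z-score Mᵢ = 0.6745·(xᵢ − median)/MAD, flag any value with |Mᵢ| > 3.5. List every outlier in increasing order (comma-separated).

769, 909, 916

|Mᵢ| > 3.5 ⇔ |xᵢ − 390.00| > 3.5·60.00/0.6745 = 311.34.
So outliers lie outside [78.66, 701.34].
769: M = 4.26 → outlier.
909: M = 5.83 → outlier.
916: M = 5.91 → outlier.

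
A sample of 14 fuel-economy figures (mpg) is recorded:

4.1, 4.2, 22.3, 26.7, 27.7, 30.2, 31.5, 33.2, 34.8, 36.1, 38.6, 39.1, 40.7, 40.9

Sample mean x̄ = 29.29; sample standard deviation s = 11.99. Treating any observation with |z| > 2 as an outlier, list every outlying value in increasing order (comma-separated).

4.1, 4.2

Cutoffs at x̄ ± 2s: 29.29 ± 2·11.99 = [5.31, 53.27].
4.1: z = -2.10, |z| > 2 → outlier.
4.2: z = -2.09, |z| > 2 → outlier.
Every other value lies within [5.31, 53.27].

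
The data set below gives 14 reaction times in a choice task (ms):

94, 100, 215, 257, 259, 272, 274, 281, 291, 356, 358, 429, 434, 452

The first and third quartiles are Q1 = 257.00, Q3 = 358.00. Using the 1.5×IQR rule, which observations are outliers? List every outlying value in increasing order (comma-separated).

94, 100

IQR = Q3 − Q1 = 358.00 − 257.00 = 101.00.
Lower fence = Q1 − 1.5·IQR = 257.00 − 151.50 = 105.50.
Upper fence = Q3 + 1.5·IQR = 358.00 + 151.50 = 509.50.
94 < 105.50 → outlier.
100 < 105.50 → outlier.
All remaining values lie within [105.50, 509.50].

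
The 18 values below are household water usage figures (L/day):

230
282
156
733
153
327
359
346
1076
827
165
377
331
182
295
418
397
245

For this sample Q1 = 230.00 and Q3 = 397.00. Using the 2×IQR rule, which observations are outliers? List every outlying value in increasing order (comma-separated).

IQR = Q3 − Q1 = 397.00 − 230.00 = 167.00.
Lower fence = Q1 − 2·IQR = 230.00 − 334.00 = -104.00.
Upper fence = Q3 + 2·IQR = 397.00 + 334.00 = 731.00.
733 > 731.00 → outlier.
827 > 731.00 → outlier.
1076 > 731.00 → outlier.
All remaining values lie within [-104.00, 731.00].

733, 827, 1076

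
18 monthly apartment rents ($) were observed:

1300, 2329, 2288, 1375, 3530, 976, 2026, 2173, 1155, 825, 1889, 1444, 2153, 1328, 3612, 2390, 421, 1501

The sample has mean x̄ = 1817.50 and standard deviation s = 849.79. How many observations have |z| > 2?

2

Cutoffs: x̄ ± 2s = [117.92, 3517.08].
Outside the cutoffs: 3530, 3612.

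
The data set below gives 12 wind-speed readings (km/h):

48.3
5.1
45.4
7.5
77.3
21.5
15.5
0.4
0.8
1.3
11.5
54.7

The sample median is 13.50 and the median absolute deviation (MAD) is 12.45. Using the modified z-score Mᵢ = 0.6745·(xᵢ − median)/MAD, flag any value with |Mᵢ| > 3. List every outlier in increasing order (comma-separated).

77.3

|Mᵢ| > 3 ⇔ |xᵢ − 13.50| > 3·12.45/0.6745 = 55.37.
So outliers lie outside [-41.87, 68.87].
77.3: M = 3.46 → outlier.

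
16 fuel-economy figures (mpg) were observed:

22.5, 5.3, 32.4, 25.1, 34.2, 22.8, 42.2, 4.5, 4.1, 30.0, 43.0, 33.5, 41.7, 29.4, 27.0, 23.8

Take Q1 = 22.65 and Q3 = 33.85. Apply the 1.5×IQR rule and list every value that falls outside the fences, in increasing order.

IQR = Q3 − Q1 = 33.85 − 22.65 = 11.20.
Lower fence = Q1 − 1.5·IQR = 22.65 − 16.80 = 5.85.
Upper fence = Q3 + 1.5·IQR = 33.85 + 16.80 = 50.65.
4.1 < 5.85 → outlier.
4.5 < 5.85 → outlier.
5.3 < 5.85 → outlier.
All remaining values lie within [5.85, 50.65].

4.1, 4.5, 5.3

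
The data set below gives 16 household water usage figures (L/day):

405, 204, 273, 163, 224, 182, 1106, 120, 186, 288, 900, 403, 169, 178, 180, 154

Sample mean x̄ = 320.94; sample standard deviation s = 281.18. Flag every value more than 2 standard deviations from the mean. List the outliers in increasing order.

Cutoffs at x̄ ± 2s: 320.94 ± 2·281.18 = [-241.42, 883.30].
900: z = 2.06, |z| > 2 → outlier.
1106: z = 2.79, |z| > 2 → outlier.
Every other value lies within [-241.42, 883.30].

900, 1106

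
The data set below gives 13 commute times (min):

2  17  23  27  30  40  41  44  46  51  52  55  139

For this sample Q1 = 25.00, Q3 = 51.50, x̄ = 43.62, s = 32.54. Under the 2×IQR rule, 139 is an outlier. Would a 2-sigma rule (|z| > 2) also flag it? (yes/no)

yes

z = (139 − 43.62) / 32.54 = 2.93.
|z| = 2.93 > 2.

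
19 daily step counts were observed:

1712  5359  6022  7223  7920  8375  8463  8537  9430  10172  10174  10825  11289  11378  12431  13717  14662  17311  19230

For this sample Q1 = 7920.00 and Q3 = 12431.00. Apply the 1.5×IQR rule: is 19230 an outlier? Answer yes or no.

yes

IQR = Q3 − Q1 = 12431.00 − 7920.00 = 4511.00.
Lower fence = Q1 − 1.5·IQR = 7920.00 − 6766.50 = 1153.50.
Upper fence = Q3 + 1.5·IQR = 12431.00 + 6766.50 = 19197.50.
19230 lies above the upper fence.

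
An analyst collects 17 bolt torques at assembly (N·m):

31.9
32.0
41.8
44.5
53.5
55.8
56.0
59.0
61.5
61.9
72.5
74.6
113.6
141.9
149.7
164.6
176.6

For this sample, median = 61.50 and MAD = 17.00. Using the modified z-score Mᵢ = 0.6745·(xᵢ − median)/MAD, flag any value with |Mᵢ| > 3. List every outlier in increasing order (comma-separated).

141.9, 149.7, 164.6, 176.6

|Mᵢ| > 3 ⇔ |xᵢ − 61.50| > 3·17.00/0.6745 = 75.61.
So outliers lie outside [-14.11, 137.11].
141.9: M = 3.19 → outlier.
149.7: M = 3.50 → outlier.
164.6: M = 4.09 → outlier.
176.6: M = 4.57 → outlier.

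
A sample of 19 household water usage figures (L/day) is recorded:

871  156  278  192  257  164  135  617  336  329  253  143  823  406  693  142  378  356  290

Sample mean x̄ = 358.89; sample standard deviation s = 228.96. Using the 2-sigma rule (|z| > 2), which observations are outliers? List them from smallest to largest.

823, 871

Cutoffs at x̄ ± 2s: 358.89 ± 2·228.96 = [-99.03, 816.81].
823: z = 2.03, |z| > 2 → outlier.
871: z = 2.24, |z| > 2 → outlier.
Every other value lies within [-99.03, 816.81].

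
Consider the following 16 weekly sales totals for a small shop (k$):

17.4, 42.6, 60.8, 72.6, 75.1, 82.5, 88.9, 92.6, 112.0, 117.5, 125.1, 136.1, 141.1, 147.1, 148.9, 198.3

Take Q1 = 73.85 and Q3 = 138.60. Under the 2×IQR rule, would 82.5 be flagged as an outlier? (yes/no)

no

IQR = Q3 − Q1 = 138.60 − 73.85 = 64.75.
Lower fence = Q1 − 2·IQR = 73.85 − 129.50 = -55.65.
Upper fence = Q3 + 2·IQR = 138.60 + 129.50 = 268.10.
82.5 lies within [-55.65, 268.10].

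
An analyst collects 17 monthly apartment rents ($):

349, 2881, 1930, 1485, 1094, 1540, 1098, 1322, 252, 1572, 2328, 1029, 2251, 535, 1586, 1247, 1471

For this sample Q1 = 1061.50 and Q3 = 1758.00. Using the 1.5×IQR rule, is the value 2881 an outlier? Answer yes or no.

yes

IQR = Q3 − Q1 = 1758.00 − 1061.50 = 696.50.
Lower fence = Q1 − 1.5·IQR = 1061.50 − 1044.75 = 16.75.
Upper fence = Q3 + 1.5·IQR = 1758.00 + 1044.75 = 2802.75.
2881 lies above the upper fence.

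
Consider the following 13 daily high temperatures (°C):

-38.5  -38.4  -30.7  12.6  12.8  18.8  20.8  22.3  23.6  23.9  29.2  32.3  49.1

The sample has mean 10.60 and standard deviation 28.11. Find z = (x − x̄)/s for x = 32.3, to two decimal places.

0.77

z = (32.3 − 10.60) / 28.11 = 0.77.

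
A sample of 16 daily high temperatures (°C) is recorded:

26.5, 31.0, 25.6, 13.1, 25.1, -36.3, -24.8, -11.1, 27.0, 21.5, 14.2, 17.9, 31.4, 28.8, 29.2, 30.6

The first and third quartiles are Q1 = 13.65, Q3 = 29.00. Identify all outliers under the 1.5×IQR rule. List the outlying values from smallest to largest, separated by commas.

IQR = Q3 − Q1 = 29.00 − 13.65 = 15.35.
Lower fence = Q1 − 1.5·IQR = 13.65 − 23.025 = -9.375.
Upper fence = Q3 + 1.5·IQR = 29.00 + 23.025 = 52.025.
-36.3 < -9.375 → outlier.
-24.8 < -9.375 → outlier.
-11.1 < -9.375 → outlier.
All remaining values lie within [-9.375, 52.025].

-36.3, -24.8, -11.1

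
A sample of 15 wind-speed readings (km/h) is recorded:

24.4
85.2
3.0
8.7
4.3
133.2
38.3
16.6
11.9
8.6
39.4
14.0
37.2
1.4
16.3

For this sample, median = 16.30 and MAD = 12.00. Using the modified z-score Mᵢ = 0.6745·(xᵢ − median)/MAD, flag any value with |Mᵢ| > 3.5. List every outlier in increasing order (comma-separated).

85.2, 133.2

|Mᵢ| > 3.5 ⇔ |xᵢ − 16.30| > 3.5·12.00/0.6745 = 62.27.
So outliers lie outside [-45.97, 78.57].
85.2: M = 3.87 → outlier.
133.2: M = 6.57 → outlier.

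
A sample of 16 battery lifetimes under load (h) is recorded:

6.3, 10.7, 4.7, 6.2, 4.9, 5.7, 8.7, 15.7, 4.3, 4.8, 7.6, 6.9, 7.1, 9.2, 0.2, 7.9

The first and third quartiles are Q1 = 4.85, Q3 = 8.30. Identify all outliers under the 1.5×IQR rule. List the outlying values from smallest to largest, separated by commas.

15.7

IQR = Q3 − Q1 = 8.30 − 4.85 = 3.45.
Lower fence = Q1 − 1.5·IQR = 4.85 − 5.175 = -0.325.
Upper fence = Q3 + 1.5·IQR = 8.30 + 5.175 = 13.475.
15.7 > 13.475 → outlier.
All remaining values lie within [-0.325, 13.475].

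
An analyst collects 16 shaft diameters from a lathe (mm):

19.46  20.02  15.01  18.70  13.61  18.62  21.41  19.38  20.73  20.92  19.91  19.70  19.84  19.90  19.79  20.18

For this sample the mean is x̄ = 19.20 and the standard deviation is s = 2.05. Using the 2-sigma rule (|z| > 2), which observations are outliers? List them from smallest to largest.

13.61, 15.01

Cutoffs at x̄ ± 2s: 19.20 ± 2·2.05 = [15.10, 23.30].
13.61: z = -2.73, |z| > 2 → outlier.
15.01: z = -2.04, |z| > 2 → outlier.
Every other value lies within [15.10, 23.30].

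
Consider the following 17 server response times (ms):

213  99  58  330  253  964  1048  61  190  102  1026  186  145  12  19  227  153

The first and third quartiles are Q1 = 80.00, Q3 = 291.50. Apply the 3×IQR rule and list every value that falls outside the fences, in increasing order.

IQR = Q3 − Q1 = 291.50 − 80.00 = 211.50.
Lower fence = Q1 − 3·IQR = 80.00 − 634.50 = -554.50.
Upper fence = Q3 + 3·IQR = 291.50 + 634.50 = 926.00.
964 > 926.00 → outlier.
1026 > 926.00 → outlier.
1048 > 926.00 → outlier.
All remaining values lie within [-554.50, 926.00].

964, 1026, 1048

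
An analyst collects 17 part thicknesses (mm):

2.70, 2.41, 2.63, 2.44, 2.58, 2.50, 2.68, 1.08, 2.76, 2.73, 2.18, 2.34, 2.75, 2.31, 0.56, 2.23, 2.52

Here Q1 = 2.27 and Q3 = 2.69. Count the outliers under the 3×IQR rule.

1

IQR = 0.42; fences at 2.27 − 1.26 = 1.01 and 2.69 + 1.26 = 3.95.
Outside the cutoffs: 0.56.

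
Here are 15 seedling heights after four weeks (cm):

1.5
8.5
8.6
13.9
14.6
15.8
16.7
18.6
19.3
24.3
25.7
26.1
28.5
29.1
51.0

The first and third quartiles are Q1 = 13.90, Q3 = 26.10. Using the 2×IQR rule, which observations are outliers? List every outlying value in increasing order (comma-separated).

IQR = Q3 − Q1 = 26.10 − 13.90 = 12.20.
Lower fence = Q1 − 2·IQR = 13.90 − 24.40 = -10.50.
Upper fence = Q3 + 2·IQR = 26.10 + 24.40 = 50.50.
51.0 > 50.50 → outlier.
All remaining values lie within [-10.50, 50.50].

51.0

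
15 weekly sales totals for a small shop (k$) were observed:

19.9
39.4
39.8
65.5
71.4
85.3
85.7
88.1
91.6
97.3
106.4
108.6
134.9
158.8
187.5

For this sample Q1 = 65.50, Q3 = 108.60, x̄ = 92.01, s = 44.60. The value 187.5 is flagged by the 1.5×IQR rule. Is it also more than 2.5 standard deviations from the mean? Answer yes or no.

no

z = (187.5 − 92.01) / 44.60 = 2.14.
|z| = 2.14 ≤ 2.5.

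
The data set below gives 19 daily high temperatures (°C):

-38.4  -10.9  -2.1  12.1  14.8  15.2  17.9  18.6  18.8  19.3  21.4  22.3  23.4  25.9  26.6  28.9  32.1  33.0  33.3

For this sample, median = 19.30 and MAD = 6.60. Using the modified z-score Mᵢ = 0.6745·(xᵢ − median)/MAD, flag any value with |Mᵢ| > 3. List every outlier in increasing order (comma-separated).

|Mᵢ| > 3 ⇔ |xᵢ − 19.30| > 3·6.60/0.6745 = 29.36.
So outliers lie outside [-10.06, 48.66].
-38.4: M = -5.90 → outlier.
-10.9: M = -3.09 → outlier.

-38.4, -10.9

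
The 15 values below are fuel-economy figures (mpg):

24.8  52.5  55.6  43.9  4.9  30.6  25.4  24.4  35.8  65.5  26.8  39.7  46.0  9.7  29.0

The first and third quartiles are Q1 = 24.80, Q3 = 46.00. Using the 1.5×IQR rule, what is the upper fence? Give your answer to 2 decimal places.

IQR = Q3 − Q1 = 46.00 − 24.80 = 21.20.
Lower fence = Q1 − 1.5·IQR = 24.80 − 31.80 = -7.00.
Upper fence = Q3 + 1.5·IQR = 46.00 + 31.80 = 77.80.

77.80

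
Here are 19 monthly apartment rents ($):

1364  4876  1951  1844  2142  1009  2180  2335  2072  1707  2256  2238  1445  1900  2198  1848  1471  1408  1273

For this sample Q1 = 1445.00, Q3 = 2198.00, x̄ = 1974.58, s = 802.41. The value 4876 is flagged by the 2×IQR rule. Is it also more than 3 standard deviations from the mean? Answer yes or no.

yes

z = (4876 − 1974.58) / 802.41 = 3.62.
|z| = 3.62 > 3.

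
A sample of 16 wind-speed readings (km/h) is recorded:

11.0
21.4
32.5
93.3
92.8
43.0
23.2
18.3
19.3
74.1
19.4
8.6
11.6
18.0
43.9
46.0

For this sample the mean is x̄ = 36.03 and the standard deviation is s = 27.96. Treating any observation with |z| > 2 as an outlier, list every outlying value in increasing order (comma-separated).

92.8, 93.3

Cutoffs at x̄ ± 2s: 36.03 ± 2·27.96 = [-19.89, 91.95].
92.8: z = 2.03, |z| > 2 → outlier.
93.3: z = 2.05, |z| > 2 → outlier.
Every other value lies within [-19.89, 91.95].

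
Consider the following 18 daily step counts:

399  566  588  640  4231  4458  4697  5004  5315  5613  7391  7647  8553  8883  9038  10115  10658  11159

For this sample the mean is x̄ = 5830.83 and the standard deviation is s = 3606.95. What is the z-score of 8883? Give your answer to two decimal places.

z = (8883 − 5830.83) / 3606.95 = 0.85.

0.85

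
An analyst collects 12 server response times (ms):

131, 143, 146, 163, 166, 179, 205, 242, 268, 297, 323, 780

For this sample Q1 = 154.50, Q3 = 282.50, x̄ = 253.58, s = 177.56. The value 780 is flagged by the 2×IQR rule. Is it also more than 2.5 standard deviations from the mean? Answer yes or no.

yes

z = (780 − 253.58) / 177.56 = 2.96.
|z| = 2.96 > 2.5.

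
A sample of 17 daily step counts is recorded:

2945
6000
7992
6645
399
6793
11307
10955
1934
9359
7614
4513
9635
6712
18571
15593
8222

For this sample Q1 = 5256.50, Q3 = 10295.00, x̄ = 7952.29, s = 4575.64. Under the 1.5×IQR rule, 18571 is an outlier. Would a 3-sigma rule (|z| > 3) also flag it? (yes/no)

z = (18571 − 7952.29) / 4575.64 = 2.32.
|z| = 2.32 ≤ 3.

no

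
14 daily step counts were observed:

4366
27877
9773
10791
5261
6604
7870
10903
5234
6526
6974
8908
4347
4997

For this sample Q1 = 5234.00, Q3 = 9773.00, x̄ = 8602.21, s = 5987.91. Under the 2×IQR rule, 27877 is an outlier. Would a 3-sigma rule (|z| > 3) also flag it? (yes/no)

yes

z = (27877 − 8602.21) / 5987.91 = 3.22.
|z| = 3.22 > 3.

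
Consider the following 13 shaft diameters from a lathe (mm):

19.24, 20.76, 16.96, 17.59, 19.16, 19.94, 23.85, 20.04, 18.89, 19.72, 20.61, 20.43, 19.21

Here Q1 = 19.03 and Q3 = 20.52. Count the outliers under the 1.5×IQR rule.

1

IQR = 1.49; fences at 19.03 − 2.235 = 16.795 and 20.52 + 2.235 = 22.755.
Outside the cutoffs: 23.85.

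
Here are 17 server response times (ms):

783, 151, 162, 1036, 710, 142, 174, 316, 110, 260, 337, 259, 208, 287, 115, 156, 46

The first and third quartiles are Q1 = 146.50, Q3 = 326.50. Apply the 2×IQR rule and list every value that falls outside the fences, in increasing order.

710, 783, 1036

IQR = Q3 − Q1 = 326.50 − 146.50 = 180.00.
Lower fence = Q1 − 2·IQR = 146.50 − 360.00 = -213.50.
Upper fence = Q3 + 2·IQR = 326.50 + 360.00 = 686.50.
710 > 686.50 → outlier.
783 > 686.50 → outlier.
1036 > 686.50 → outlier.
All remaining values lie within [-213.50, 686.50].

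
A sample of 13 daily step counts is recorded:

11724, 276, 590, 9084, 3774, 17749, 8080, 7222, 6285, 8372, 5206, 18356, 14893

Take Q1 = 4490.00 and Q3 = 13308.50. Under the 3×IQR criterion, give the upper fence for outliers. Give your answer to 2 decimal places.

39764.00

IQR = Q3 − Q1 = 13308.50 − 4490.00 = 8818.50.
Lower fence = Q1 − 3·IQR = 4490.00 − 26455.50 = -21965.50.
Upper fence = Q3 + 3·IQR = 13308.50 + 26455.50 = 39764.00.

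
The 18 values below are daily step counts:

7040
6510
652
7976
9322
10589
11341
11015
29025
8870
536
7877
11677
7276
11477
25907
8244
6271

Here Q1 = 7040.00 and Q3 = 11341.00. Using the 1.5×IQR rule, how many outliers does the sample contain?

3

IQR = 4301.00; fences at 7040.00 − 6451.50 = 588.50 and 11341.00 + 6451.50 = 17792.50.
Outside the cutoffs: 536, 25907, 29025.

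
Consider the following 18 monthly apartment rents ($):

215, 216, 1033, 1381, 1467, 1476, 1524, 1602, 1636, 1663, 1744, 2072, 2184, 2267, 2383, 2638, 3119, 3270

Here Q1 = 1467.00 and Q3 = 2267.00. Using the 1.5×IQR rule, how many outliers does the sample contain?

2

IQR = 800.00; fences at 1467.00 − 1200.00 = 267.00 and 2267.00 + 1200.00 = 3467.00.
Outside the cutoffs: 215, 216.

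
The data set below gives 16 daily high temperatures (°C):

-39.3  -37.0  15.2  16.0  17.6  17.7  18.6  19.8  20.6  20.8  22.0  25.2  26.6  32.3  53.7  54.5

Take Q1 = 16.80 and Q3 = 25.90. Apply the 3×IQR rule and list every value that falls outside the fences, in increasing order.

IQR = Q3 − Q1 = 25.90 − 16.80 = 9.10.
Lower fence = Q1 − 3·IQR = 16.80 − 27.30 = -10.50.
Upper fence = Q3 + 3·IQR = 25.90 + 27.30 = 53.20.
-39.3 < -10.50 → outlier.
-37.0 < -10.50 → outlier.
53.7 > 53.20 → outlier.
54.5 > 53.20 → outlier.
All remaining values lie within [-10.50, 53.20].

-39.3, -37.0, 53.7, 54.5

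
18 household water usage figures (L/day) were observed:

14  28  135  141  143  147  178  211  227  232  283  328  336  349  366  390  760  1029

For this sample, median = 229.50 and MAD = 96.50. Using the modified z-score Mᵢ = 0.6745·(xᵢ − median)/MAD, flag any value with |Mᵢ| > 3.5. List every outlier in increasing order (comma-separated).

|Mᵢ| > 3.5 ⇔ |xᵢ − 229.50| > 3.5·96.50/0.6745 = 500.74.
So outliers lie outside [-271.24, 730.24].
760: M = 3.71 → outlier.
1029: M = 5.59 → outlier.

760, 1029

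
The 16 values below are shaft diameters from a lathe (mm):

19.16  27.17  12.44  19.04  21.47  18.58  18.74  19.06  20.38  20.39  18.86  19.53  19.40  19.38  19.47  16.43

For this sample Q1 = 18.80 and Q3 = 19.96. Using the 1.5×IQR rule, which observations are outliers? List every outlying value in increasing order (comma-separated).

IQR = Q3 − Q1 = 19.96 − 18.80 = 1.16.
Lower fence = Q1 − 1.5·IQR = 18.80 − 1.74 = 17.06.
Upper fence = Q3 + 1.5·IQR = 19.96 + 1.74 = 21.70.
12.44 < 17.06 → outlier.
16.43 < 17.06 → outlier.
27.17 > 21.70 → outlier.
All remaining values lie within [17.06, 21.70].

12.44, 16.43, 27.17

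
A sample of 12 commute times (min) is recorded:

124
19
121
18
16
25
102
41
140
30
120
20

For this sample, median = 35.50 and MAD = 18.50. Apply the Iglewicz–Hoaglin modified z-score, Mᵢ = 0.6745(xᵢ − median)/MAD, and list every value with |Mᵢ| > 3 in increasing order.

|Mᵢ| > 3 ⇔ |xᵢ − 35.50| > 3·18.50/0.6745 = 82.28.
So outliers lie outside [-46.78, 117.78].
120: M = 3.08 → outlier.
121: M = 3.12 → outlier.
124: M = 3.23 → outlier.
140: M = 3.81 → outlier.

120, 121, 124, 140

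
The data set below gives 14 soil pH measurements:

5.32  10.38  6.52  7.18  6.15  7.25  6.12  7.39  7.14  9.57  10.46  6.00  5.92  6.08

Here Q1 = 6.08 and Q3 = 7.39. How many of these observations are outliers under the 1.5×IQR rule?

3

IQR = 1.31; fences at 6.08 − 1.965 = 4.115 and 7.39 + 1.965 = 9.355.
Outside the cutoffs: 9.57, 10.38, 10.46.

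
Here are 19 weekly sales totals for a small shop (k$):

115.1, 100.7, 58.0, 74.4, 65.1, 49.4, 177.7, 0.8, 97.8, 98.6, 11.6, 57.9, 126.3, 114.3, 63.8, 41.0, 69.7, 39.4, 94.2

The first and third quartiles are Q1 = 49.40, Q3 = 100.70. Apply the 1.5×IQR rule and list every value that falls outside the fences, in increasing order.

IQR = Q3 − Q1 = 100.70 − 49.40 = 51.30.
Lower fence = Q1 − 1.5·IQR = 49.40 − 76.95 = -27.55.
Upper fence = Q3 + 1.5·IQR = 100.70 + 76.95 = 177.65.
177.7 > 177.65 → outlier.
All remaining values lie within [-27.55, 177.65].

177.7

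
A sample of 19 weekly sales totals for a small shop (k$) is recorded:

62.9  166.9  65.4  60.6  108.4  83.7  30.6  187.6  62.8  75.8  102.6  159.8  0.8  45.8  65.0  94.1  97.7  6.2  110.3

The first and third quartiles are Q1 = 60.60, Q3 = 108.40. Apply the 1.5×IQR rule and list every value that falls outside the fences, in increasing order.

IQR = Q3 − Q1 = 108.40 − 60.60 = 47.80.
Lower fence = Q1 − 1.5·IQR = 60.60 − 71.70 = -11.10.
Upper fence = Q3 + 1.5·IQR = 108.40 + 71.70 = 180.10.
187.6 > 180.10 → outlier.
All remaining values lie within [-11.10, 180.10].

187.6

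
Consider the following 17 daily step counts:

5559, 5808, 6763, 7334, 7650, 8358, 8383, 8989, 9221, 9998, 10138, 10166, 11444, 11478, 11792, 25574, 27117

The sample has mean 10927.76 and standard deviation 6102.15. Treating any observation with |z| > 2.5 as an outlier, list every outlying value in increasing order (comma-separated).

Cutoffs at x̄ ± 2.5s: 10927.76 ± 2.5·6102.15 = [-4327.615, 26183.135].
27117: z = 2.65, |z| > 2.5 → outlier.
Every other value lies within [-4327.615, 26183.135].

27117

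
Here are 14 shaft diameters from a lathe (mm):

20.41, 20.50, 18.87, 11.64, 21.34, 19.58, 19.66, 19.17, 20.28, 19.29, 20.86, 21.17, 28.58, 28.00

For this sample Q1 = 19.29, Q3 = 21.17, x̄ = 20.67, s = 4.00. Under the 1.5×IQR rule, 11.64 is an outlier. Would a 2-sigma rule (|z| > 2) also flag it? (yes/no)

yes

z = (11.64 − 20.67) / 4.00 = -2.26.
|z| = 2.26 > 2.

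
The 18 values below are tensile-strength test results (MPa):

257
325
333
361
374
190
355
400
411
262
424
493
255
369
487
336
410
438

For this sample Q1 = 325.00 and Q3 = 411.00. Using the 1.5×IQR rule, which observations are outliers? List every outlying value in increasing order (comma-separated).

IQR = Q3 − Q1 = 411.00 − 325.00 = 86.00.
Lower fence = Q1 − 1.5·IQR = 325.00 − 129.00 = 196.00.
Upper fence = Q3 + 1.5·IQR = 411.00 + 129.00 = 540.00.
190 < 196.00 → outlier.
All remaining values lie within [196.00, 540.00].

190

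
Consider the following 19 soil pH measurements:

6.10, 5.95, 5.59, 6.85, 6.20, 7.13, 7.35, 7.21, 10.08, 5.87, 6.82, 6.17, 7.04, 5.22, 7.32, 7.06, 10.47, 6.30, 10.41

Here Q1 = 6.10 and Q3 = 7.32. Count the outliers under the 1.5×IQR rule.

3

IQR = 1.22; fences at 6.10 − 1.83 = 4.27 and 7.32 + 1.83 = 9.15.
Outside the cutoffs: 10.08, 10.41, 10.47.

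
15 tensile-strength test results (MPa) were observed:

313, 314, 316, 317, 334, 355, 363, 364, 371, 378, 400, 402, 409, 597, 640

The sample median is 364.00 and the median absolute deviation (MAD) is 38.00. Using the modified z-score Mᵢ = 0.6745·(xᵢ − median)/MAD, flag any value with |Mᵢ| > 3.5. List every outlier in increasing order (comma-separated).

597, 640

|Mᵢ| > 3.5 ⇔ |xᵢ − 364.00| > 3.5·38.00/0.6745 = 197.18.
So outliers lie outside [166.82, 561.18].
597: M = 4.14 → outlier.
640: M = 4.90 → outlier.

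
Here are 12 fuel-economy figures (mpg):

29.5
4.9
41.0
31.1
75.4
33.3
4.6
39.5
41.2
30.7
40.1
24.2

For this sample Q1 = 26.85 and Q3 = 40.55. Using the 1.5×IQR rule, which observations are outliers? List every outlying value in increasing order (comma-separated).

4.6, 4.9, 75.4

IQR = Q3 − Q1 = 40.55 − 26.85 = 13.70.
Lower fence = Q1 − 1.5·IQR = 26.85 − 20.55 = 6.30.
Upper fence = Q3 + 1.5·IQR = 40.55 + 20.55 = 61.10.
4.6 < 6.30 → outlier.
4.9 < 6.30 → outlier.
75.4 > 61.10 → outlier.
All remaining values lie within [6.30, 61.10].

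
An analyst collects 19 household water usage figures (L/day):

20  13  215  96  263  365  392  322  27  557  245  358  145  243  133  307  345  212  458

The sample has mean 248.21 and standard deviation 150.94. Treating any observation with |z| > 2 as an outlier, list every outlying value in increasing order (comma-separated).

Cutoffs at x̄ ± 2s: 248.21 ± 2·150.94 = [-53.67, 550.09].
557: z = 2.05, |z| > 2 → outlier.
Every other value lies within [-53.67, 550.09].

557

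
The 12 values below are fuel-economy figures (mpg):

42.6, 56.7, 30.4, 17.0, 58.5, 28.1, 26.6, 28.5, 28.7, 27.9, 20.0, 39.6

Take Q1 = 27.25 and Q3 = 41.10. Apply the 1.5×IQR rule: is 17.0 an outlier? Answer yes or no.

IQR = Q3 − Q1 = 41.10 − 27.25 = 13.85.
Lower fence = Q1 − 1.5·IQR = 27.25 − 20.775 = 6.475.
Upper fence = Q3 + 1.5·IQR = 41.10 + 20.775 = 61.875.
17.0 lies within [6.475, 61.875].

no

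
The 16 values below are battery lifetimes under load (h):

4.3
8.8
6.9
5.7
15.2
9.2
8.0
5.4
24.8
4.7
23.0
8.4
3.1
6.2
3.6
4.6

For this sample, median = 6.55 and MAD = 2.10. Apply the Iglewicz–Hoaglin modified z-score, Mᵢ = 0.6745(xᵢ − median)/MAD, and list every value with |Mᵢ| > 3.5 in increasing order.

23.0, 24.8

|Mᵢ| > 3.5 ⇔ |xᵢ − 6.55| > 3.5·2.10/0.6745 = 10.90.
So outliers lie outside [-4.35, 17.45].
23.0: M = 5.28 → outlier.
24.8: M = 5.86 → outlier.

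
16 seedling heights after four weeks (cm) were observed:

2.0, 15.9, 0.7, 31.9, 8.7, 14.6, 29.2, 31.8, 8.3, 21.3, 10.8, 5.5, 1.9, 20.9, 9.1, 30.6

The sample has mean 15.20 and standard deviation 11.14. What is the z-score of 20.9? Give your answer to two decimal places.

0.51

z = (20.9 − 15.20) / 11.14 = 0.51.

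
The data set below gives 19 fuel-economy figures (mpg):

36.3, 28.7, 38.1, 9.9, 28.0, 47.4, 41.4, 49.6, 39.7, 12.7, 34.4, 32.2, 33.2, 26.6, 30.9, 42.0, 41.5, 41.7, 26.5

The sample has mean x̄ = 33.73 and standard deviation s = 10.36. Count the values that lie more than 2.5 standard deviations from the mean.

0

Cutoffs: x̄ ± 2.5s = [7.83, 59.63].
Every value lies within the cutoffs.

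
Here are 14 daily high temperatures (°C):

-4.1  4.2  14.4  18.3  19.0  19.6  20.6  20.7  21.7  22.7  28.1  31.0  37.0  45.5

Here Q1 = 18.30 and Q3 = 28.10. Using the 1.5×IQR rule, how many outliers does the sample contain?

2

IQR = 9.80; fences at 18.30 − 14.70 = 3.60 and 28.10 + 14.70 = 42.80.
Outside the cutoffs: -4.1, 45.5.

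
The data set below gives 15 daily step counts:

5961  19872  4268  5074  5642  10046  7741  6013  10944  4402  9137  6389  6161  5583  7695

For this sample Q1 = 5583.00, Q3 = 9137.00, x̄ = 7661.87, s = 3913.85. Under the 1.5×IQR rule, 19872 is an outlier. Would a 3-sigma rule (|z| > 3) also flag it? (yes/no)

yes

z = (19872 − 7661.87) / 3913.85 = 3.12.
|z| = 3.12 > 3.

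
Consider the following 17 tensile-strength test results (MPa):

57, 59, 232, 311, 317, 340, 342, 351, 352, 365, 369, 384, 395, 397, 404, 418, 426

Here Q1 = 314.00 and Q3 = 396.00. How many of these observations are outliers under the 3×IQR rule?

IQR = 82.00; fences at 314.00 − 246.00 = 68.00 and 396.00 + 246.00 = 642.00.
Outside the cutoffs: 57, 59.

2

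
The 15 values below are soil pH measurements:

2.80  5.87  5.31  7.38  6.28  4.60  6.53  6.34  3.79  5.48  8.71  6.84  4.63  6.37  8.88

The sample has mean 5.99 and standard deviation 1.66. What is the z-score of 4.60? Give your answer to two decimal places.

z = (4.60 − 5.99) / 1.66 = -0.84.

-0.84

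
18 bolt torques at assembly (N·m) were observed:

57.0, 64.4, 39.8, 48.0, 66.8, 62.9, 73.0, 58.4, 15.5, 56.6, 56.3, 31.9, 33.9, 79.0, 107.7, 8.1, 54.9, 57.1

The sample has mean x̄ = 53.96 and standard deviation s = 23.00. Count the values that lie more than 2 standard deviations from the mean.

1

Cutoffs: x̄ ± 2s = [7.96, 99.96].
Outside the cutoffs: 107.7.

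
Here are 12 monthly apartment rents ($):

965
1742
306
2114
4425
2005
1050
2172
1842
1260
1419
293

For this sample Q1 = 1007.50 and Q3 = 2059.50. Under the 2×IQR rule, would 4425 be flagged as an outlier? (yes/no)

yes

IQR = Q3 − Q1 = 2059.50 − 1007.50 = 1052.00.
Lower fence = Q1 − 2·IQR = 1007.50 − 2104.00 = -1096.50.
Upper fence = Q3 + 2·IQR = 2059.50 + 2104.00 = 4163.50.
4425 lies above the upper fence.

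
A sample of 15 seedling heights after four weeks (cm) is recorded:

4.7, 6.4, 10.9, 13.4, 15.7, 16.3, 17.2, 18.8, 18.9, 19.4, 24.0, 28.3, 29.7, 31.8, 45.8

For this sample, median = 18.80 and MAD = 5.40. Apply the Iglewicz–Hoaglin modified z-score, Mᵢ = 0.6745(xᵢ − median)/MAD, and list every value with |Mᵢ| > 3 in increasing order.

45.8

|Mᵢ| > 3 ⇔ |xᵢ − 18.80| > 3·5.40/0.6745 = 24.02.
So outliers lie outside [-5.22, 42.82].
45.8: M = 3.37 → outlier.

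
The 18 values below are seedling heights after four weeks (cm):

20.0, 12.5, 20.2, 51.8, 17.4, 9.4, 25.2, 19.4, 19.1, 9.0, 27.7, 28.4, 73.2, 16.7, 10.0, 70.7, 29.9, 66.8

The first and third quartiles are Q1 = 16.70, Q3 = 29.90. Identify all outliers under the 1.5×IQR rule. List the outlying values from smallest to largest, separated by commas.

IQR = Q3 − Q1 = 29.90 − 16.70 = 13.20.
Lower fence = Q1 − 1.5·IQR = 16.70 − 19.80 = -3.10.
Upper fence = Q3 + 1.5·IQR = 29.90 + 19.80 = 49.70.
51.8 > 49.70 → outlier.
66.8 > 49.70 → outlier.
70.7 > 49.70 → outlier.
73.2 > 49.70 → outlier.
All remaining values lie within [-3.10, 49.70].

51.8, 66.8, 70.7, 73.2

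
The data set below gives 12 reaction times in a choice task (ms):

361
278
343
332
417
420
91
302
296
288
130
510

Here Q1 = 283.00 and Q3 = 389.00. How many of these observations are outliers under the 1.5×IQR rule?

1

IQR = 106.00; fences at 283.00 − 159.00 = 124.00 and 389.00 + 159.00 = 548.00.
Outside the cutoffs: 91.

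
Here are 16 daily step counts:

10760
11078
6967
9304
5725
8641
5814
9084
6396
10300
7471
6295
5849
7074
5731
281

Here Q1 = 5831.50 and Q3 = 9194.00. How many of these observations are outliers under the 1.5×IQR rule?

IQR = 3362.50; fences at 5831.50 − 5043.75 = 787.75 and 9194.00 + 5043.75 = 14237.75.
Outside the cutoffs: 281.

1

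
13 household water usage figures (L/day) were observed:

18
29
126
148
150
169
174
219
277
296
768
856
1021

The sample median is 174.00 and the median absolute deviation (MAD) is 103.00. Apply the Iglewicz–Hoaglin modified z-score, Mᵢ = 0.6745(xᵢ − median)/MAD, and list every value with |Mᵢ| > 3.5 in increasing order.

768, 856, 1021

|Mᵢ| > 3.5 ⇔ |xᵢ − 174.00| > 3.5·103.00/0.6745 = 534.47.
So outliers lie outside [-360.47, 708.47].
768: M = 3.89 → outlier.
856: M = 4.47 → outlier.
1021: M = 5.55 → outlier.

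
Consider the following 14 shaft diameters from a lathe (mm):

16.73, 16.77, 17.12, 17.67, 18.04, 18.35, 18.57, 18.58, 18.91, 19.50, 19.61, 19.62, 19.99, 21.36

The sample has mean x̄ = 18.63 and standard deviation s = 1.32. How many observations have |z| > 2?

1

Cutoffs: x̄ ± 2s = [15.99, 21.27].
Outside the cutoffs: 21.36.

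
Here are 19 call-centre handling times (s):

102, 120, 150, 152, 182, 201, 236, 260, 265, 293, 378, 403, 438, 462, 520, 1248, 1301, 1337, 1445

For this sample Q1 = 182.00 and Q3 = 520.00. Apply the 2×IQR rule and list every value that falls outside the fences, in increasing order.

1248, 1301, 1337, 1445

IQR = Q3 − Q1 = 520.00 − 182.00 = 338.00.
Lower fence = Q1 − 2·IQR = 182.00 − 676.00 = -494.00.
Upper fence = Q3 + 2·IQR = 520.00 + 676.00 = 1196.00.
1248 > 1196.00 → outlier.
1301 > 1196.00 → outlier.
1337 > 1196.00 → outlier.
1445 > 1196.00 → outlier.
All remaining values lie within [-494.00, 1196.00].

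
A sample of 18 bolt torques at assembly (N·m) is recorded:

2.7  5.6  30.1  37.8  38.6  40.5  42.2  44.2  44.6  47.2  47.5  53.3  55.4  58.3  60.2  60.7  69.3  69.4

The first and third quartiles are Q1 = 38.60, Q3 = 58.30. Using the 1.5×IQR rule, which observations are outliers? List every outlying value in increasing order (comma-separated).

2.7, 5.6

IQR = Q3 − Q1 = 58.30 − 38.60 = 19.70.
Lower fence = Q1 − 1.5·IQR = 38.60 − 29.55 = 9.05.
Upper fence = Q3 + 1.5·IQR = 58.30 + 29.55 = 87.85.
2.7 < 9.05 → outlier.
5.6 < 9.05 → outlier.
All remaining values lie within [9.05, 87.85].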